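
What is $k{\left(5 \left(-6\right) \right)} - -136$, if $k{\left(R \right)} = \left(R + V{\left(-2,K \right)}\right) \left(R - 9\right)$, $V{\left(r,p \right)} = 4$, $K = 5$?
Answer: $1150$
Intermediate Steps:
$k{\left(R \right)} = \left(-9 + R\right) \left(4 + R\right)$ ($k{\left(R \right)} = \left(R + 4\right) \left(R - 9\right) = \left(4 + R\right) \left(-9 + R\right) = \left(-9 + R\right) \left(4 + R\right)$)
$k{\left(5 \left(-6\right) \right)} - -136 = \left(-36 + \left(5 \left(-6\right)\right)^{2} - 5 \cdot 5 \left(-6\right)\right) - -136 = \left(-36 + \left(-30\right)^{2} - -150\right) + 136 = \left(-36 + 900 + 150\right) + 136 = 1014 + 136 = 1150$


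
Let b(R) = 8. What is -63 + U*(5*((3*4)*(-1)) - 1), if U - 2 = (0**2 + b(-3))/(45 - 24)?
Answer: -4373/21 ≈ -208.24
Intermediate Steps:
U = 50/21 (U = 2 + (0**2 + 8)/(45 - 24) = 2 + (0 + 8)/21 = 2 + 8*(1/21) = 2 + 8/21 = 50/21 ≈ 2.3810)
-63 + U*(5*((3*4)*(-1)) - 1) = -63 + 50*(5*((3*4)*(-1)) - 1)/21 = -63 + 50*(5*(12*(-1)) - 1)/21 = -63 + 50*(5*(-12) - 1)/21 = -63 + 50*(-60 - 1)/21 = -63 + (50/21)*(-61) = -63 - 3050/21 = -4373/21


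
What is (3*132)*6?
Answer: 2376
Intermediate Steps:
(3*132)*6 = 396*6 = 2376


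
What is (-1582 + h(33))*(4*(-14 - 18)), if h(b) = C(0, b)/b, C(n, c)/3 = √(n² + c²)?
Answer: 202112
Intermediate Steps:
C(n, c) = 3*√(c² + n²) (C(n, c) = 3*√(n² + c²) = 3*√(c² + n²))
h(b) = 3*√(b²)/b (h(b) = (3*√(b² + 0²))/b = (3*√(b² + 0))/b = (3*√(b²))/b = 3*√(b²)/b)
(-1582 + h(33))*(4*(-14 - 18)) = (-1582 + 3*√(33²)/33)*(4*(-14 - 18)) = (-1582 + 3*(1/33)*√1089)*(4*(-32)) = (-1582 + 3*(1/33)*33)*(-128) = (-1582 + 3)*(-128) = -1579*(-128) = 202112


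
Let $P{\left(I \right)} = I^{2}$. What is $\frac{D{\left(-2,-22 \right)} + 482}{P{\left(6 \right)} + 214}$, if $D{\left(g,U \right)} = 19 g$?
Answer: $\frac{222}{125} \approx 1.776$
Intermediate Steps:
$\frac{D{\left(-2,-22 \right)} + 482}{P{\left(6 \right)} + 214} = \frac{19 \left(-2\right) + 482}{6^{2} + 214} = \frac{-38 + 482}{36 + 214} = \frac{444}{250} = 444 \cdot \frac{1}{250} = \frac{222}{125}$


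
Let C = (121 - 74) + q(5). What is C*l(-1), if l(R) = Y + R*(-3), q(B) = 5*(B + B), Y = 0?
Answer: 291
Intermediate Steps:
q(B) = 10*B (q(B) = 5*(2*B) = 10*B)
l(R) = -3*R (l(R) = 0 + R*(-3) = 0 - 3*R = -3*R)
C = 97 (C = (121 - 74) + 10*5 = 47 + 50 = 97)
C*l(-1) = 97*(-3*(-1)) = 97*3 = 291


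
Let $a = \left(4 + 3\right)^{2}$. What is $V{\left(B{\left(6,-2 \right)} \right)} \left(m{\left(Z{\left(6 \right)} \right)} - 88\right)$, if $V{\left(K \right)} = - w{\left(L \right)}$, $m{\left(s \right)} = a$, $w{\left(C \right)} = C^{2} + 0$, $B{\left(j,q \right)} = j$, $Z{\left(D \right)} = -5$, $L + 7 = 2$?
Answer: $975$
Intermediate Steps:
$L = -5$ ($L = -7 + 2 = -5$)
$a = 49$ ($a = 7^{2} = 49$)
$w{\left(C \right)} = C^{2}$
$m{\left(s \right)} = 49$
$V{\left(K \right)} = -25$ ($V{\left(K \right)} = - \left(-5\right)^{2} = \left(-1\right) 25 = -25$)
$V{\left(B{\left(6,-2 \right)} \right)} \left(m{\left(Z{\left(6 \right)} \right)} - 88\right) = - 25 \left(49 - 88\right) = \left(-25\right) \left(-39\right) = 975$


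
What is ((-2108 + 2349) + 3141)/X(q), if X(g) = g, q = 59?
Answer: 3382/59 ≈ 57.322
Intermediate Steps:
((-2108 + 2349) + 3141)/X(q) = ((-2108 + 2349) + 3141)/59 = (241 + 3141)*(1/59) = 3382*(1/59) = 3382/59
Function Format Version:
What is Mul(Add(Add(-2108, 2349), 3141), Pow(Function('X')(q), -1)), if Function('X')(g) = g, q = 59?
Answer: Rational(3382, 59) ≈ 57.322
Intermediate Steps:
Mul(Add(Add(-2108, 2349), 3141), Pow(Function('X')(q), -1)) = Mul(Add(Add(-2108, 2349), 3141), Pow(59, -1)) = Mul(Add(241, 3141), Rational(1, 59)) = Mul(3382, Rational(1, 59)) = Rational(3382, 59)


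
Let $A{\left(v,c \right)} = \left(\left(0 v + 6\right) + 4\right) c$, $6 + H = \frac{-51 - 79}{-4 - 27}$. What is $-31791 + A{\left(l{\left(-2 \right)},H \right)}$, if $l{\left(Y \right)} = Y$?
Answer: $- \frac{986081}{31} \approx -31809.0$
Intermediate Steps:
$H = - \frac{56}{31}$ ($H = -6 + \frac{-51 - 79}{-4 - 27} = -6 - \frac{130}{-31} = -6 - - \frac{130}{31} = -6 + \frac{130}{31} = - \frac{56}{31} \approx -1.8065$)
$A{\left(v,c \right)} = 10 c$ ($A{\left(v,c \right)} = \left(\left(0 + 6\right) + 4\right) c = \left(6 + 4\right) c = 10 c$)
$-31791 + A{\left(l{\left(-2 \right)},H \right)} = -31791 + 10 \left(- \frac{56}{31}\right) = -31791 - \frac{560}{31} = - \frac{986081}{31}$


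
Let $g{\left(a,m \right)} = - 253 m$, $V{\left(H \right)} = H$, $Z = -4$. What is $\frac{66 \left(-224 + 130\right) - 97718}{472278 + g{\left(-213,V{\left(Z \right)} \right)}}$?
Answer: $- \frac{51961}{236645} \approx -0.21957$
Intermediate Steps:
$\frac{66 \left(-224 + 130\right) - 97718}{472278 + g{\left(-213,V{\left(Z \right)} \right)}} = \frac{66 \left(-224 + 130\right) - 97718}{472278 - -1012} = \frac{66 \left(-94\right) - 97718}{472278 + 1012} = \frac{-6204 - 97718}{473290} = \left(-103922\right) \frac{1}{473290} = - \frac{51961}{236645}$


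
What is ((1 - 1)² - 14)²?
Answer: 196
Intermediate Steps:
((1 - 1)² - 14)² = (0² - 14)² = (0 - 14)² = (-14)² = 196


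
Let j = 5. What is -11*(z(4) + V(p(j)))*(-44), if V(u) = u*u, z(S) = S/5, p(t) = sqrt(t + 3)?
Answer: 21296/5 ≈ 4259.2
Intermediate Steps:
p(t) = sqrt(3 + t)
z(S) = S/5 (z(S) = S*(1/5) = S/5)
V(u) = u**2
-11*(z(4) + V(p(j)))*(-44) = -11*((1/5)*4 + (sqrt(3 + 5))**2)*(-44) = -11*(4/5 + (sqrt(8))**2)*(-44) = -11*(4/5 + (2*sqrt(2))**2)*(-44) = -11*(4/5 + 8)*(-44) = -11*44/5*(-44) = -484/5*(-44) = 21296/5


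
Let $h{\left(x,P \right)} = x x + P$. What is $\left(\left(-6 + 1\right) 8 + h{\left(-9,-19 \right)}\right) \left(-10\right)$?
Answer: $-220$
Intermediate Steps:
$h{\left(x,P \right)} = P + x^{2}$ ($h{\left(x,P \right)} = x^{2} + P = P + x^{2}$)
$\left(\left(-6 + 1\right) 8 + h{\left(-9,-19 \right)}\right) \left(-10\right) = \left(\left(-6 + 1\right) 8 - \left(19 - \left(-9\right)^{2}\right)\right) \left(-10\right) = \left(\left(-5\right) 8 + \left(-19 + 81\right)\right) \left(-10\right) = \left(-40 + 62\right) \left(-10\right) = 22 \left(-10\right) = -220$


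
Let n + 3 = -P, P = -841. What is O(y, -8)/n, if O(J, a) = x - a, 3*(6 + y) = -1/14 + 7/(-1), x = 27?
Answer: 35/838 ≈ 0.041766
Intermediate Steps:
y = -117/14 (y = -6 + (-1/14 + 7/(-1))/3 = -6 + (-1*1/14 + 7*(-1))/3 = -6 + (-1/14 - 7)/3 = -6 + (1/3)*(-99/14) = -6 - 33/14 = -117/14 ≈ -8.3571)
O(J, a) = 27 - a
n = 838 (n = -3 - 1*(-841) = -3 + 841 = 838)
O(y, -8)/n = (27 - 1*(-8))/838 = (27 + 8)*(1/838) = 35*(1/838) = 35/838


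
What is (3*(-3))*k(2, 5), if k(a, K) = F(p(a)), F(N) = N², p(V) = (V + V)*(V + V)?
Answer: -2304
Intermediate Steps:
p(V) = 4*V² (p(V) = (2*V)*(2*V) = 4*V²)
k(a, K) = 16*a⁴ (k(a, K) = (4*a²)² = 16*a⁴)
(3*(-3))*k(2, 5) = (3*(-3))*(16*2⁴) = -144*16 = -9*256 = -2304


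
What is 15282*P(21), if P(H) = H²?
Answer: 6739362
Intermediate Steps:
15282*P(21) = 15282*21² = 15282*441 = 6739362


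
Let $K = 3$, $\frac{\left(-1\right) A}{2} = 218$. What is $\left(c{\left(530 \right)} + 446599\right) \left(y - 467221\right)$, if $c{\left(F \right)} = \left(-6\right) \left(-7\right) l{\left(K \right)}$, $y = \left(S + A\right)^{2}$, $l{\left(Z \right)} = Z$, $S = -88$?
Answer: $-86059337625$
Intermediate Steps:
$A = -436$ ($A = \left(-2\right) 218 = -436$)
$y = 274576$ ($y = \left(-88 - 436\right)^{2} = \left(-524\right)^{2} = 274576$)
$c{\left(F \right)} = 126$ ($c{\left(F \right)} = \left(-6\right) \left(-7\right) 3 = 42 \cdot 3 = 126$)
$\left(c{\left(530 \right)} + 446599\right) \left(y - 467221\right) = \left(126 + 446599\right) \left(274576 - 467221\right) = 446725 \left(-192645\right) = -86059337625$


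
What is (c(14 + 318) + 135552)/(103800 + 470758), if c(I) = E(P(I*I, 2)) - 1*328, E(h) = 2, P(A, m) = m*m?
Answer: 67613/287279 ≈ 0.23536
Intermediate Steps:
P(A, m) = m**2
c(I) = -326 (c(I) = 2 - 1*328 = 2 - 328 = -326)
(c(14 + 318) + 135552)/(103800 + 470758) = (-326 + 135552)/(103800 + 470758) = 135226/574558 = 135226*(1/574558) = 67613/287279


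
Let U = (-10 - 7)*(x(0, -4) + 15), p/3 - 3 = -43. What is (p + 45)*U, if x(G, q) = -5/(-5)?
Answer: 20400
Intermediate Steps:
p = -120 (p = 9 + 3*(-43) = 9 - 129 = -120)
x(G, q) = 1 (x(G, q) = -5*(-1/5) = 1)
U = -272 (U = (-10 - 7)*(1 + 15) = -17*16 = -272)
(p + 45)*U = (-120 + 45)*(-272) = -75*(-272) = 20400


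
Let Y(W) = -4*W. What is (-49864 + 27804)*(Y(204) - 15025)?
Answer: 349452460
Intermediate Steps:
(-49864 + 27804)*(Y(204) - 15025) = (-49864 + 27804)*(-4*204 - 15025) = -22060*(-816 - 15025) = -22060*(-15841) = 349452460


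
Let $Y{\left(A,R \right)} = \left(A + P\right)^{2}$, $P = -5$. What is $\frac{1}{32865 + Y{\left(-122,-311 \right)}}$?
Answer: $\frac{1}{48994} \approx 2.0411 \cdot 10^{-5}$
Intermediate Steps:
$Y{\left(A,R \right)} = \left(-5 + A\right)^{2}$ ($Y{\left(A,R \right)} = \left(A - 5\right)^{2} = \left(-5 + A\right)^{2}$)
$\frac{1}{32865 + Y{\left(-122,-311 \right)}} = \frac{1}{32865 + \left(-5 - 122\right)^{2}} = \frac{1}{32865 + \left(-127\right)^{2}} = \frac{1}{32865 + 16129} = \frac{1}{48994}$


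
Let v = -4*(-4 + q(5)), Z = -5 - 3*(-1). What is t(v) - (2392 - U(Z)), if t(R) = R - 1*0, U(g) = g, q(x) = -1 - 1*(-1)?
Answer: -2378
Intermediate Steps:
Z = -2 (Z = -5 + 3 = -2)
q(x) = 0 (q(x) = -1 + 1 = 0)
v = 16 (v = -4*(-4 + 0) = -4*(-4) = 16)
t(R) = R (t(R) = R + 0 = R)
t(v) - (2392 - U(Z)) = 16 - (2392 - 1*(-2)) = 16 - (2392 + 2) = 16 - 1*2394 = 16 - 2394 = -2378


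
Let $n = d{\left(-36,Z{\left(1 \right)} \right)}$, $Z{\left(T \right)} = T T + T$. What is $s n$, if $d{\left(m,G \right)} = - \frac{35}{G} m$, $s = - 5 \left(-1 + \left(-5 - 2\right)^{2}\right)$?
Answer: $-151200$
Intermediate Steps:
$s = -240$ ($s = - 5 \left(-1 + \left(-7\right)^{2}\right) = - 5 \left(-1 + 49\right) = \left(-5\right) 48 = -240$)
$Z{\left(T \right)} = T + T^{2}$ ($Z{\left(T \right)} = T^{2} + T = T + T^{2}$)
$d{\left(m,G \right)} = - \frac{35 m}{G}$
$n = 630$ ($n = \left(-35\right) \left(-36\right) \frac{1}{1 \left(1 + 1\right)} = \left(-35\right) \left(-36\right) \frac{1}{1 \cdot 2} = \left(-35\right) \left(-36\right) \frac{1}{2} = 630$)
$s n = \left(-240\right) 630 = -151200$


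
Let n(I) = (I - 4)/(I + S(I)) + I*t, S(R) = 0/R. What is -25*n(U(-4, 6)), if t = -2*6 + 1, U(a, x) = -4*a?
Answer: 17525/4 ≈ 4381.3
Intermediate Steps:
S(R) = 0
t = -11 (t = -12 + 1 = -11)
n(I) = -11*I + (-4 + I)/I (n(I) = (I - 4)/(I + 0) + I*(-11) = (-4 + I)/I - 11*I = -11*I + (-4 + I)/I)
-25*n(U(-4, 6)) = -25*(1 - (-44)*(-4) - 4/((-4*(-4)))) = -25*(1 - 11*16 - 4/16) = -25*(1 - 176 - 4*1/16) = -25*(1 - 176 - ¼) = -25*(-701/4) = 17525/4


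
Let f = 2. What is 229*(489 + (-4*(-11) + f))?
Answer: 122515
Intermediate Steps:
229*(489 + (-4*(-11) + f)) = 229*(489 + (-4*(-11) + 2)) = 229*(489 + (44 + 2)) = 229*(489 + 46) = 229*535 = 122515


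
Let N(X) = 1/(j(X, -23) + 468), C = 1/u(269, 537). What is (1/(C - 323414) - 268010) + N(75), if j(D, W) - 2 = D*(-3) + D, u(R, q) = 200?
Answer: -5547403762578001/20698495680 ≈ -2.6801e+5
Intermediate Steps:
C = 1/200 ≈ 0.0050000
j(D, W) = 2 - 2*D (j(D, W) = 2 + (D*(-3) + D) = 2 + (-3*D + D) = 2 - 2*D)
N(X) = 1/(470 - 2*X) (N(X) = 1/((2 - 2*X) + 468) = 1/(470 - 2*X))
(1/(C - 323414) - 268010) + N(75) = (1/(1/200 - 323414) - 268010) - 1/(-470 + 2*75) = (1/(-64682799/200) - 268010) - 1/(-470 + 150) = (-200/64682799 - 268010) - 1/(-320) = -17335636960190/64682799 - 1*(-1/320) = -17335636960190/64682799 + 1/320 = -5547403762578001/20698495680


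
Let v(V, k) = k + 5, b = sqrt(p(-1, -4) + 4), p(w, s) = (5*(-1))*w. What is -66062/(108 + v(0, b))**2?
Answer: -1139/232 ≈ -4.9095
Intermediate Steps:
p(w, s) = -5*w
b = 3 (b = sqrt(-5*(-1) + 4) = sqrt(5 + 4) = sqrt(9) = 3)
v(V, k) = 5 + k
-66062/(108 + v(0, b))**2 = -66062/(108 + (5 + 3))**2 = -66062/(108 + 8)**2 = -66062/(116**2) = -66062/13456 = -66062*1/13456 = -1139/232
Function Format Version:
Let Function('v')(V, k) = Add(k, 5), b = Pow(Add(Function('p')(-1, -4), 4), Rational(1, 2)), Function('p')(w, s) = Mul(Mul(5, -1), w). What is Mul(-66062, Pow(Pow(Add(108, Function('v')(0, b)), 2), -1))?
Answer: Rational(-1139, 232) ≈ -4.9095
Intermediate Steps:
Function('p')(w, s) = Mul(-5, w)
b = 3 (b = Pow(Add(Mul(-5, -1), 4), Rational(1, 2)) = Pow(Add(5, 4), Rational(1, 2)) = Pow(9, Rational(1, 2)) = 3)
Function('v')(V, k) = Add(5, k)
Mul(-66062, Pow(Pow(Add(108, Function('v')(0, b)), 2), -1)) = Mul(-66062, Pow(Pow(Add(108, Add(5, 3)), 2), -1)) = Mul(-66062, Pow(Pow(Add(108, 8), 2), -1)) = Mul(-66062, Pow(Pow(116, 2), -1)) = Mul(-66062, Pow(13456, -1)) = Mul(-66062, Rational(1, 13456)) = Rational(-1139, 232)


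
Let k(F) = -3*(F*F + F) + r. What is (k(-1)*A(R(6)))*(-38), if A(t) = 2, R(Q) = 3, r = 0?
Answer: 0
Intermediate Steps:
k(F) = -3*F - 3*F² (k(F) = -3*(F*F + F) + 0 = -3*(F² + F) + 0 = -3*(F + F²) + 0 = (-3*F - 3*F²) + 0 = -3*F - 3*F²)
(k(-1)*A(R(6)))*(-38) = ((3*(-1)*(-1 - 1*(-1)))*2)*(-38) = ((3*(-1)*(-1 + 1))*2)*(-38) = ((3*(-1)*0)*2)*(-38) = (0*2)*(-38) = 0*(-38) = 0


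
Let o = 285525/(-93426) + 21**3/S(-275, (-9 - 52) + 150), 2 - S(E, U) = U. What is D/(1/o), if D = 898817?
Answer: -3864734469891/39266 ≈ -9.8424e+7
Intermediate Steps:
S(E, U) = 2 - U
o = -98895429/903118 (o = 285525/(-93426) + 21**3/(2 - ((-9 - 52) + 150)) = 285525*(-1/93426) + 9261/(2 - (-61 + 150)) = -95175/31142 + 9261/(2 - 1*89) = -95175/31142 + 9261/(2 - 89) = -95175/31142 + 9261/(-87) = -95175/31142 + 9261*(-1/87) = -95175/31142 - 3087/29 = -98895429/903118 ≈ -109.50)
D/(1/o) = 898817/(1/(-98895429/903118)) = 898817/(-903118/98895429) = 898817*(-98895429/903118) = -3864734469891/39266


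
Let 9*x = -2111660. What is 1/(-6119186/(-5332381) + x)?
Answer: -47991429/11260120589786 ≈ -4.2621e-6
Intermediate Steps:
x = -2111660/9 (x = (1/9)*(-2111660) = -2111660/9 ≈ -2.3463e+5)
1/(-6119186/(-5332381) + x) = 1/(-6119186/(-5332381) - 2111660/9) = 1/(-6119186*(-1/5332381) - 2111660/9) = 1/(6119186/5332381 - 2111660/9) = 1/(-11260120589786/47991429) = -47991429/11260120589786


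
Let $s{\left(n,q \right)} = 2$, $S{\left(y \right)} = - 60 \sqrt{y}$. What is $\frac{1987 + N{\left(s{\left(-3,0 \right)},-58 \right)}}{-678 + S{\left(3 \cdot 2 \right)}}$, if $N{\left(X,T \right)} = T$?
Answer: $- \frac{72659}{24338} + \frac{3215 \sqrt{6}}{12169} \approx -2.3383$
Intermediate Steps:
$\frac{1987 + N{\left(s{\left(-3,0 \right)},-58 \right)}}{-678 + S{\left(3 \cdot 2 \right)}} = \frac{1987 - 58}{-678 - 60 \sqrt{3 \cdot 2}} = \frac{1929}{-678 - 60 \sqrt{6}}$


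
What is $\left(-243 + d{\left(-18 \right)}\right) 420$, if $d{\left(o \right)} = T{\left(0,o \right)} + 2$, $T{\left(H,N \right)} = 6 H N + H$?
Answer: $-101220$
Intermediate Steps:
$T{\left(H,N \right)} = H + 6 H N$ ($T{\left(H,N \right)} = 6 H N + H = H + 6 H N$)
$d{\left(o \right)} = 2$ ($d{\left(o \right)} = 0 \left(1 + 6 o\right) + 2 = 0 + 2 = 2$)
$\left(-243 + d{\left(-18 \right)}\right) 420 = \left(-243 + 2\right) 420 = \left(-241\right) 420 = -101220$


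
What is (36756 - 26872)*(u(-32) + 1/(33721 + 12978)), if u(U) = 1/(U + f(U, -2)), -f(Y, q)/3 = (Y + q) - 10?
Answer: 115640329/1167475 ≈ 99.052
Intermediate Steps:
f(Y, q) = 30 - 3*Y - 3*q (f(Y, q) = -3*((Y + q) - 10) = -3*(-10 + Y + q) = 30 - 3*Y - 3*q)
u(U) = 1/(36 - 2*U) (u(U) = 1/(U + (30 - 3*U - 3*(-2))) = 1/(U + (30 - 3*U + 6)) = 1/(U + (36 - 3*U)) = 1/(36 - 2*U))
(36756 - 26872)*(u(-32) + 1/(33721 + 12978)) = (36756 - 26872)*(-1/(-36 + 2*(-32)) + 1/(33721 + 12978)) = 9884*(-1/(-36 - 64) + 1/46699) = 9884*(-1/(-100) + 1/46699) = 9884*(-1*(-1/100) + 1/46699) = 9884*(1/100 + 1/46699) = 9884*(46799/4669900) = 115640329/1167475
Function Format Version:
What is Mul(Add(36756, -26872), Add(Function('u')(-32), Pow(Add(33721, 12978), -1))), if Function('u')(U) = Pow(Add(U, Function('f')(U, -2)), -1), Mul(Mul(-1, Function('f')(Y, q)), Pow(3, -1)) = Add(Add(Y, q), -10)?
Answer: Rational(115640329, 1167475) ≈ 99.052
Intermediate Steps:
Function('f')(Y, q) = Add(30, Mul(-3, Y), Mul(-3, q)) (Function('f')(Y, q) = Mul(-3, Add(Add(Y, q), -10)) = Mul(-3, Add(-10, Y, q)) = Add(30, Mul(-3, Y), Mul(-3, q)))
Function('u')(U) = Pow(Add(36, Mul(-2, U)), -1) (Function('u')(U) = Pow(Add(U, Add(30, Mul(-3, U), Mul(-3, -2))), -1) = Pow(Add(U, Add(30, Mul(-3, U), 6)), -1) = Pow(Add(U, Add(36, Mul(-3, U))), -1) = Pow(Add(36, Mul(-2, U)), -1))
Mul(Add(36756, -26872), Add(Function('u')(-32), Pow(Add(33721, 12978), -1))) = Mul(Add(36756, -26872), Add(Mul(-1, Pow(Add(-36, Mul(2, -32)), -1)), Pow(Add(33721, 12978), -1))) = Mul(9884, Add(Mul(-1, Pow(Add(-36, -64), -1)), Pow(46699, -1))) = Mul(9884, Add(Mul(-1, Pow(-100, -1)), Rational(1, 46699))) = Mul(9884, Add(Mul(-1, Rational(-1, 100)), Rational(1, 46699))) = Mul(9884, Add(Rational(1, 100), Rational(1, 46699))) = Mul(9884, Rational(46799, 4669900)) = Rational(115640329, 1167475)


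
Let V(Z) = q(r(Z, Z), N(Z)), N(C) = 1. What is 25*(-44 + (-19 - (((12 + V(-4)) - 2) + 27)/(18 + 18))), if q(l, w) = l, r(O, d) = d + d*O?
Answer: -57925/36 ≈ -1609.0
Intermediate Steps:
r(O, d) = d + O*d
V(Z) = Z*(1 + Z)
25*(-44 + (-19 - (((12 + V(-4)) - 2) + 27)/(18 + 18))) = 25*(-44 + (-19 - (((12 - 4*(1 - 4)) - 2) + 27)/(18 + 18))) = 25*(-44 + (-19 - (((12 - 4*(-3)) - 2) + 27)/36)) = 25*(-44 + (-19 - (((12 + 12) - 2) + 27)/36)) = 25*(-44 + (-19 - ((24 - 2) + 27)/36)) = 25*(-44 + (-19 - (22 + 27)/36)) = 25*(-44 + (-19 - 49/36)) = 25*(-44 - 733/36) = 25*(-2317/36) = -57925/36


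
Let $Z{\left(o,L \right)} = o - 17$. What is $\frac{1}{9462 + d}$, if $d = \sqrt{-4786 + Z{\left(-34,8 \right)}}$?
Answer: $\frac{9462}{89534281} - \frac{i \sqrt{4837}}{89534281} \approx 0.00010568 - 7.7678 \cdot 10^{-7} i$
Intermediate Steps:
$Z{\left(o,L \right)} = -17 + o$
$d = i \sqrt{4837}$ ($d = \sqrt{-4786 - 51} = \sqrt{-4837} = i \sqrt{4837} \approx 69.549 i$)
$\frac{1}{9462 + d} = \frac{1}{9462 + i \sqrt{4837}}$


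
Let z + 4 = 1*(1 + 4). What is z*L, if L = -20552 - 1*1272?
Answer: -21824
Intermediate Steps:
L = -21824 (L = -20552 - 1272 = -21824)
z = 1 (z = -4 + 1*(1 + 4) = -4 + 1*5 = -4 + 5 = 1)
z*L = 1*(-21824) = -21824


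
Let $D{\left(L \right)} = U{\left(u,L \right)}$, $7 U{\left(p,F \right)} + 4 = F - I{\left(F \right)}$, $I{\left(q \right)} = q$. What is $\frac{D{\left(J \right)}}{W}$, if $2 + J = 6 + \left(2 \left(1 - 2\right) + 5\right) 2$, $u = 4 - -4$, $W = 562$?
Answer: $- \frac{2}{1967} \approx -0.0010168$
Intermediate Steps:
$u = 8$ ($u = 4 + 4 = 8$)
$J = 10$ ($J = -2 + \left(6 + \left(2 \left(1 - 2\right) + 5\right) 2\right) = -2 + \left(6 + \left(2 \left(-1\right) + 5\right) 2\right) = -2 + \left(6 + \left(-2 + 5\right) 2\right) = -2 + \left(6 + 3 \cdot 2\right) = -2 + \left(6 + 6\right) = -2 + 12 = 10$)
$U{\left(p,F \right)} = - \frac{4}{7}$ ($U{\left(p,F \right)} = - \frac{4}{7} + \frac{F - F}{7} = - \frac{4}{7} + \frac{1}{7} \cdot 0 = - \frac{4}{7} + 0 = - \frac{4}{7}$)
$D{\left(L \right)} = - \frac{4}{7}$
$\frac{D{\left(J \right)}}{W} = - \frac{4}{7 \cdot 562} = \left(- \frac{4}{7}\right) \frac{1}{562} = - \frac{2}{1967}$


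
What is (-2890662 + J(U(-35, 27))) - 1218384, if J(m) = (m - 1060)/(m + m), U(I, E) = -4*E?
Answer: -110944096/27 ≈ -4.1090e+6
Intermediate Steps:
J(m) = (-1060 + m)/(2*m) (J(m) = (-1060 + m)/((2*m)) = (-1060 + m)*(1/(2*m)) = (-1060 + m)/(2*m))
(-2890662 + J(U(-35, 27))) - 1218384 = (-2890662 + (-1060 - 4*27)/(2*((-4*27)))) - 1218384 = (-2890662 + (½)*(-1060 - 108)/(-108)) - 1218384 = (-2890662 + (½)*(-1/108)*(-1168)) - 1218384 = (-2890662 + 146/27) - 1218384 = -78047728/27 - 1218384 = -110944096/27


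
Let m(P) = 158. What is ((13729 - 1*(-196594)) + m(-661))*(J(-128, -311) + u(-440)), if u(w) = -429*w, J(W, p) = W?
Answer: 39703451992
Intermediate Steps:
((13729 - 1*(-196594)) + m(-661))*(J(-128, -311) + u(-440)) = ((13729 - 1*(-196594)) + 158)*(-128 - 429*(-440)) = ((13729 + 196594) + 158)*(-128 + 188760) = (210323 + 158)*188632 = 210481*188632 = 39703451992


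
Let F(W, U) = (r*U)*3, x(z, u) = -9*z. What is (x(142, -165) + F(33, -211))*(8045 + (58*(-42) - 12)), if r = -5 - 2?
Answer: 17647341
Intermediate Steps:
r = -7
F(W, U) = -21*U (F(W, U) = -7*U*3 = -21*U)
(x(142, -165) + F(33, -211))*(8045 + (58*(-42) - 12)) = (-9*142 - 21*(-211))*(8045 + (58*(-42) - 12)) = (-1278 + 4431)*(8045 + (-2436 - 12)) = 3153*(8045 - 2448) = 3153*5597 = 17647341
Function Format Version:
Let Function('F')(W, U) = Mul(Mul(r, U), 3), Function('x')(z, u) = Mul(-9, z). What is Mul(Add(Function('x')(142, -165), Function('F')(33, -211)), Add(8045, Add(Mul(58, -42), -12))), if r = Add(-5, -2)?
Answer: 17647341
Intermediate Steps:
r = -7
Function('F')(W, U) = Mul(-21, U) (Function('F')(W, U) = Mul(Mul(-7, U), 3) = Mul(-21, U))
Mul(Add(Function('x')(142, -165), Function('F')(33, -211)), Add(8045, Add(Mul(58, -42), -12))) = Mul(Add(Mul(-9, 142), Mul(-21, -211)), Add(8045, Add(Mul(58, -42), -12))) = Mul(Add(-1278, 4431), Add(8045, Add(-2436, -12))) = Mul(3153, Add(8045, -2448)) = Mul(3153, 5597) = 17647341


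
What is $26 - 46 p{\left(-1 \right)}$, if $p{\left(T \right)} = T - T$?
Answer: $26$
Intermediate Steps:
$p{\left(T \right)} = 0$
$26 - 46 p{\left(-1 \right)} = 26 - 0 = 26 + 0 = 26$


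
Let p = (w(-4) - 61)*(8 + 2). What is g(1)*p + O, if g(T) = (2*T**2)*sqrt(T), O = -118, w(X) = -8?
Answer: -1498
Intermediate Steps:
g(T) = 2*T**(5/2)
p = -690 (p = (-8 - 61)*(8 + 2) = -69*10 = -690)
g(1)*p + O = (2*1**(5/2))*(-690) - 118 = (2*1)*(-690) - 118 = 2*(-690) - 118 = -1380 - 118 = -1498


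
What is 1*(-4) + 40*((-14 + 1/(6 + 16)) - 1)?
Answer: -6624/11 ≈ -602.18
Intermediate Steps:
1*(-4) + 40*((-14 + 1/(6 + 16)) - 1) = -4 + 40*((-14 + 1/22) - 1) = -4 + 40*(-307/22 - 1) = -4 + 40*(-329/22) = -4 - 6580/11 = -6624/11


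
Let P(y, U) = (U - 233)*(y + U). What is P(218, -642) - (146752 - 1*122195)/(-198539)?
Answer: 73657993557/198539 ≈ 3.7100e+5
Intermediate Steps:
P(y, U) = (-233 + U)*(U + y)
P(218, -642) - (146752 - 1*122195)/(-198539) = ((-642)² - 233*(-642) - 233*218 - 642*218) - (146752 - 1*122195)/(-198539) = (412164 + 149586 - 50794 - 139956) - (146752 - 122195)*(-1)/198539 = 371000 - 24557*(-1)/198539 = 371000 - 1*(-24557/198539) = 371000 + 24557/198539 = 73657993557/198539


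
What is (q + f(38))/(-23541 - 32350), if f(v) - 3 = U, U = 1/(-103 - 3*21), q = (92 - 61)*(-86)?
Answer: 442059/9277906 ≈ 0.047646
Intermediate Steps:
q = -2666 (q = 31*(-86) = -2666)
U = -1/166 (U = 1/(-103 - 63) = 1/(-166) = -1/166 ≈ -0.0060241)
f(v) = 497/166 (f(v) = 3 - 1/166 = 497/166)
(q + f(38))/(-23541 - 32350) = (-2666 + 497/166)/(-23541 - 32350) = -442059/166/(-55891) = -442059/166*(-1/55891) = 442059/9277906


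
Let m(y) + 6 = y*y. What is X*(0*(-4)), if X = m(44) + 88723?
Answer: 0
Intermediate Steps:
m(y) = -6 + y² (m(y) = -6 + y*y = -6 + y²)
X = 90653 (X = (-6 + 44²) + 88723 = (-6 + 1936) + 88723 = 1930 + 88723 = 90653)
X*(0*(-4)) = 90653*(0*(-4)) = 90653*0 = 0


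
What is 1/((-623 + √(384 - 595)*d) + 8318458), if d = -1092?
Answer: 8317835/69186630697129 + 1092*I*√211/69186630697129 ≈ 1.2022e-7 + 2.2927e-10*I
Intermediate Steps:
1/((-623 + √(384 - 595)*d) + 8318458) = 1/((-623 + √(384 - 595)*(-1092)) + 8318458) = 1/((-623 + √(-211)*(-1092)) + 8318458) = 1/((-623 + (I*√211)*(-1092)) + 8318458) = 1/((-623 - 1092*I*√211) + 8318458) = 1/(8317835 - 1092*I*√211)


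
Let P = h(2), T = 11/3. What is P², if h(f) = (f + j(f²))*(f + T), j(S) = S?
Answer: 1156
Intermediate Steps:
T = 11/3 (T = 11*(⅓) = 11/3 ≈ 3.6667)
h(f) = (11/3 + f)*(f + f²) (h(f) = (f + f²)*(f + 11/3) = (f + f²)*(11/3 + f) = (11/3 + f)*(f + f²))
P = 34 (P = (⅓)*2*(11 + 3*2² + 14*2) = (⅓)*2*(11 + 3*4 + 28) = (⅓)*2*(11 + 12 + 28) = (⅓)*2*51 = 34)
P² = 34² = 1156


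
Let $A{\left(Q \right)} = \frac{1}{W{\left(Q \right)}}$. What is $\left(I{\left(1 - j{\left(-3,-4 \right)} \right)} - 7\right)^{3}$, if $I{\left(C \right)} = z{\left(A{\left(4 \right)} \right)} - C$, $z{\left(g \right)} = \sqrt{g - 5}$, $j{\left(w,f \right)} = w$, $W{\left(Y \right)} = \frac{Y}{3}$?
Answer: $- \frac{4763}{4} + \frac{1435 i \sqrt{17}}{8} \approx -1190.8 + 739.58 i$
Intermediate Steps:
$W{\left(Y \right)} = \frac{Y}{3}$ ($W{\left(Y \right)} = Y \frac{1}{3} = \frac{Y}{3}$)
$A{\left(Q \right)} = \frac{3}{Q}$ ($A{\left(Q \right)} = \frac{1}{\frac{1}{3} Q} = \frac{3}{Q}$)
$z{\left(g \right)} = \sqrt{-5 + g}$
$I{\left(C \right)} = - C + \frac{i \sqrt{17}}{2}$ ($I{\left(C \right)} = \sqrt{-5 + \frac{3}{4}} - C = \sqrt{- \frac{17}{4}} - C = \frac{i \sqrt{17}}{2} - C = - C + \frac{i \sqrt{17}}{2}$)
$\left(I{\left(1 - j{\left(-3,-4 \right)} \right)} - 7\right)^{3} = \left(\left(- (1 - -3) + \frac{i \sqrt{17}}{2}\right) - 7\right)^{3} = \left(\left(- (1 + 3) + \frac{i \sqrt{17}}{2}\right) - 7\right)^{3} = \left(\left(\left(-1\right) 4 + \frac{i \sqrt{17}}{2}\right) - 7\right)^{3} = \left(\left(-4 + \frac{i \sqrt{17}}{2}\right) - 7\right)^{3} = \left(-11 + \frac{i \sqrt{17}}{2}\right)^{3}$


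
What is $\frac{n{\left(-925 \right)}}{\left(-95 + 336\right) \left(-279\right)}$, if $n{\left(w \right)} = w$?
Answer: $\frac{925}{67239} \approx 0.013757$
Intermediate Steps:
$\frac{n{\left(-925 \right)}}{\left(-95 + 336\right) \left(-279\right)} = - \frac{925}{\left(-95 + 336\right) \left(-279\right)} = - \frac{925}{241 \left(-279\right)} = - \frac{925}{-67239} = \left(-925\right) \left(- \frac{1}{67239}\right) = \frac{925}{67239}$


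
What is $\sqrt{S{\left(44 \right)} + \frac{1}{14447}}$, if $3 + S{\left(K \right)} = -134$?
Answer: $\frac{i \sqrt{28594051386}}{14447} \approx 11.705 i$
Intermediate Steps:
$S{\left(K \right)} = -137$ ($S{\left(K \right)} = -3 - 134 = -137$)
$\sqrt{S{\left(44 \right)} + \frac{1}{14447}} = \sqrt{-137 + \frac{1}{14447}} = \sqrt{- \frac{1979238}{14447}} = \frac{i \sqrt{28594051386}}{14447}$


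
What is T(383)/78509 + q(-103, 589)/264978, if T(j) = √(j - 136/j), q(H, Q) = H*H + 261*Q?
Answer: 82169/132489 + √56129799/30068947 ≈ 0.62044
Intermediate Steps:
q(H, Q) = H² + 261*Q
T(383)/78509 + q(-103, 589)/264978 = √(383 - 136/383)/78509 + ((-103)² + 261*589)/264978 = √(383 - 136*1/383)*(1/78509) + (10609 + 153729)*(1/264978) = √(383 - 136/383)*(1/78509) + 164338*(1/264978) = √(146553/383)*(1/78509) + 82169/132489 = (√56129799/383)*(1/78509) + 82169/132489 = √56129799/30068947 + 82169/132489 = 82169/132489 + √56129799/30068947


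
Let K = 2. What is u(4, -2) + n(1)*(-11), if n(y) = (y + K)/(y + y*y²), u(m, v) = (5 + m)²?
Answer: 129/2 ≈ 64.500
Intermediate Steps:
n(y) = (2 + y)/(y + y³) (n(y) = (y + 2)/(y + y*y²) = (2 + y)/(y + y³))
u(4, -2) + n(1)*(-11) = (5 + 4)² + ((2 + 1)/(1 + 1³))*(-11) = 9² + (3/(1 + 1))*(-11) = 81 + (3/2)*(-11) = 81 - 33/2 = 129/2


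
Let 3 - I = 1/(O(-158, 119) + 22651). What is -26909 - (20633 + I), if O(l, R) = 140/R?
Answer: -18308961398/385087 ≈ -47545.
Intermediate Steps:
I = 1155244/385087 (I = 3 - 1/(140/119 + 22651) = 3 - 1/(140*(1/119) + 22651) = 3 - 1/(20/17 + 22651) = 3 - 1/385087/17 = 3 - 1*17/385087 = 3 - 17/385087 = 1155244/385087 ≈ 3.0000)
-26909 - (20633 + I) = -26909 - (20633 + 1155244/385087) = -26909 - 1*7946655315/385087 = -26909 - 7946655315/385087 = -18308961398/385087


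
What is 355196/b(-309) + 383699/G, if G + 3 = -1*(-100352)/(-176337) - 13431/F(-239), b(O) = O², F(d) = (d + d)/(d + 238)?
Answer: -441009120468053954/36408511576863 ≈ -12113.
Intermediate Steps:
F(d) = 2*d/(238 + d) (F(d) = (2*d)/(238 + d) = 2*d/(238 + d))
G = -381316823/12041298 (G = -3 + (-1*(-100352)/(-176337) - 13431/(2*(-239)/(238 - 239))) = -3 + (100352*(-1/176337) - 13431/(2*(-239)/(-1))) = -3 + (-14336/25191 - 13431/(2*(-239)*(-1))) = -3 + (-14336/25191 - 13431/478) = -3 - 345192929/12041298 = -381316823/12041298 ≈ -31.667)
355196/b(-309) + 383699/G = 355196/((-309)²) + 383699/(-381316823/12041298) = 355196/95481 + 383699*(-12041298/381316823) = 355196*(1/95481) - 4620234001302/381316823 = 355196/95481 - 4620234001302/381316823 = -441009120468053954/36408511576863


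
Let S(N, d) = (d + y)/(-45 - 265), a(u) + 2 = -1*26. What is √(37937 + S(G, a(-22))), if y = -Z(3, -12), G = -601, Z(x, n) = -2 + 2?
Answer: 3*√101270955/155 ≈ 194.77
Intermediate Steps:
a(u) = -28 (a(u) = -2 - 1*26 = -2 - 26 = -28)
Z(x, n) = 0
y = 0 (y = -1*0 = 0)
S(N, d) = -d/310 (S(N, d) = (d + 0)/(-45 - 265) = d/(-310) = d*(-1/310) = -d/310)
√(37937 + S(G, a(-22))) = √(37937 - 1/310*(-28)) = √(37937 + 14/155) = √(5880249/155) = 3*√101270955/155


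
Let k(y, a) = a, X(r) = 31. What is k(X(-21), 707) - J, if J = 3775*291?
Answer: -1097818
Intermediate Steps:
J = 1098525
k(X(-21), 707) - J = 707 - 1*1098525 = 707 - 1098525 = -1097818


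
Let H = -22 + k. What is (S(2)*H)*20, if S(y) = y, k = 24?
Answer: 80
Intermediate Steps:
H = 2 (H = -22 + 24 = 2)
(S(2)*H)*20 = (2*2)*20 = 4*20 = 80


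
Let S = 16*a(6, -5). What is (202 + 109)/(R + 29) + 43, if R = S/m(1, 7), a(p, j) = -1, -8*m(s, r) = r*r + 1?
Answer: 41702/789 ≈ 52.854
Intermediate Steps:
m(s, r) = -⅛ - r²/8 (m(s, r) = -(r*r + 1)/8 = -(r² + 1)/8 = -(1 + r²)/8 = -⅛ - r²/8)
S = -16 (S = 16*(-1) = -16)
R = 64/25 (R = -16/(-⅛ - ⅛*7²) = -16/(-⅛ - ⅛*49) = -16/(-⅛ - 49/8) = -16/(-25/4) = -16*(-4/25) = 64/25 ≈ 2.5600)
(202 + 109)/(R + 29) + 43 = (202 + 109)/(64/25 + 29) + 43 = 311/(789/25) + 43 = 311*(25/789) + 43 = 7775/789 + 43 = 41702/789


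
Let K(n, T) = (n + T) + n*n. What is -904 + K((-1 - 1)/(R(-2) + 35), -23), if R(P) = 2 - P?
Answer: -1410041/1521 ≈ -927.05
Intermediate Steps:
K(n, T) = T + n + n**2 (K(n, T) = (T + n) + n**2 = T + n + n**2)
-904 + K((-1 - 1)/(R(-2) + 35), -23) = -904 + (-23 + (-1 - 1)/((2 - 1*(-2)) + 35) + ((-1 - 1)/((2 - 1*(-2)) + 35))**2) = -904 + (-23 - 2/((2 + 2) + 35) + (-2/((2 + 2) + 35))**2) = -904 + (-23 - 2/(4 + 35) + (-2/(4 + 35))**2) = -904 + (-23 - 2/39 + (-2/39)**2) = -904 + (-23 - 2/39 + 4/1521) = -904 - 35057/1521 = -1410041/1521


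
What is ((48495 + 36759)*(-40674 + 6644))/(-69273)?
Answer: 967064540/23091 ≈ 41881.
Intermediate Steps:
((48495 + 36759)*(-40674 + 6644))/(-69273) = (85254*(-34030))*(-1/69273) = -2901193620*(-1/69273) = 967064540/23091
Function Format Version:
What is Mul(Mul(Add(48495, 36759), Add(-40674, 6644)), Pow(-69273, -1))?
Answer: Rational(967064540, 23091) ≈ 41881.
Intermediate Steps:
Mul(Mul(Add(48495, 36759), Add(-40674, 6644)), Pow(-69273, -1)) = Mul(Mul(85254, -34030), Rational(-1, 69273)) = Mul(-2901193620, Rational(-1, 69273)) = Rational(967064540, 23091)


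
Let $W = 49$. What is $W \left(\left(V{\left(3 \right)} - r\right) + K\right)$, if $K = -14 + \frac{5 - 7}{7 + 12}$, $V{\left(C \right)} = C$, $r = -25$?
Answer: $\frac{12936}{19} \approx 680.84$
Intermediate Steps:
$K = - \frac{268}{19}$ ($K = -14 - \frac{2}{19} = - \frac{268}{19} \approx -14.105$)
$W \left(\left(V{\left(3 \right)} - r\right) + K\right) = 49 \left(\left(3 - -25\right) - \frac{268}{19}\right) = 49 \left(\left(3 + 25\right) - \frac{268}{19}\right) = 49 \left(28 - \frac{268}{19}\right) = 49 \cdot \frac{264}{19} = \frac{12936}{19}$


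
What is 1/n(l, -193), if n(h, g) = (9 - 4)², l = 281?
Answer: 1/25 ≈ 0.040000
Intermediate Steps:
n(h, g) = 25 (n(h, g) = 5² = 25)
1/n(l, -193) = 1/25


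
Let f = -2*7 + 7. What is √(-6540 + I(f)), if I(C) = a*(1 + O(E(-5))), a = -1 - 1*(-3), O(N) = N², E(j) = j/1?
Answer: 2*I*√1622 ≈ 80.548*I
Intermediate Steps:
E(j) = j (E(j) = j*1 = j)
f = -7 (f = -14 + 7 = -7)
a = 2 (a = -1 + 3 = 2)
I(C) = 52 (I(C) = 2*(1 + (-5)²) = 2*(1 + 25) = 2*26 = 52)
√(-6540 + I(f)) = √(-6540 + 52) = √(-6488) = 2*I*√1622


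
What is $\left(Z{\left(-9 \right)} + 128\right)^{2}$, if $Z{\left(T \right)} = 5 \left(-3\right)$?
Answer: $12769$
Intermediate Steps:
$Z{\left(T \right)} = -15$
$\left(Z{\left(-9 \right)} + 128\right)^{2} = \left(-15 + 128\right)^{2} = 113^{2} = 12769$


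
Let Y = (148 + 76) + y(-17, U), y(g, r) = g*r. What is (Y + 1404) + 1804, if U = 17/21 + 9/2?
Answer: 140353/42 ≈ 3341.7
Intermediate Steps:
U = 223/42 (U = 17*(1/21) + 9*(1/2) = 17/21 + 9/2 = 223/42 ≈ 5.3095)
Y = 5617/42 (Y = (148 + 76) - 17*223/42 = 224 - 3791/42 = 5617/42 ≈ 133.74)
(Y + 1404) + 1804 = (5617/42 + 1404) + 1804 = 64585/42 + 1804 = 140353/42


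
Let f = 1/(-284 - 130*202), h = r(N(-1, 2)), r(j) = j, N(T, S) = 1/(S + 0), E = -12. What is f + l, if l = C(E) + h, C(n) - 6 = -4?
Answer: 209069/83628 ≈ 2.5000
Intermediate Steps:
N(T, S) = 1/S
C(n) = 2 (C(n) = 6 - 4 = 2)
h = 1/2 ≈ 0.50000
f = -1/83628 (f = (1/202)/(-414) = -1/414*1/202 = -1/83628 ≈ -1.1958e-5)
l = 5/2 (l = 2 + 1/2 = 5/2 ≈ 2.5000)
f + l = -1/83628 + 5/2 = 209069/83628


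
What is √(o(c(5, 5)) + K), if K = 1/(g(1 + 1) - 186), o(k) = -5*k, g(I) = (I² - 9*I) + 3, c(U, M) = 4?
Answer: I*√776377/197 ≈ 4.4727*I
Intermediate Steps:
g(I) = 3 + I² - 9*I
K = -1/197 (K = 1/((3 + (1 + 1)² - 9*(1 + 1)) - 186) = 1/((3 + 2² - 9*2) - 186) = 1/((3 + 4 - 18) - 186) = 1/(-11 - 186) = 1/(-197) = -1/197 ≈ -0.0050761)
√(o(c(5, 5)) + K) = √(-5*4 - 1/197) = √(-20 - 1/197) = √(-3941/197) = I*√776377/197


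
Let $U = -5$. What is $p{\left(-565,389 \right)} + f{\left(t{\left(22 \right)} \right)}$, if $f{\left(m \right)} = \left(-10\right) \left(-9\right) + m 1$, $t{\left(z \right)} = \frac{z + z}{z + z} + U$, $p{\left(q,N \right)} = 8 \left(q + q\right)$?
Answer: $-8954$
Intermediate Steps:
$p{\left(q,N \right)} = 16 q$ ($p{\left(q,N \right)} = 8 \cdot 2 q = 16 q$)
$t{\left(z \right)} = -4$ ($t{\left(z \right)} = \frac{z + z}{z + z} - 5 = \frac{2 z}{2 z} - 5 = 2 z \frac{1}{2 z} - 5 = 1 - 5 = -4$)
$f{\left(m \right)} = 90 + m$
$p{\left(-565,389 \right)} + f{\left(t{\left(22 \right)} \right)} = 16 \left(-565\right) + \left(90 - 4\right) = -9040 + 86 = -8954$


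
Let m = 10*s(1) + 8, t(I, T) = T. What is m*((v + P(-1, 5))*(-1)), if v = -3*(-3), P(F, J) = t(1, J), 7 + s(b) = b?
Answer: 728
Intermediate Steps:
s(b) = -7 + b
P(F, J) = J
v = 9
m = -52 (m = 10*(-7 + 1) + 8 = 10*(-6) + 8 = -60 + 8 = -52)
m*((v + P(-1, 5))*(-1)) = -52*(9 + 5)*(-1) = -728*(-1) = -52*(-14) = 728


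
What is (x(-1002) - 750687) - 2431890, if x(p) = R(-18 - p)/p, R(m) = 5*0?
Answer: -3182577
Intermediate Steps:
R(m) = 0
x(p) = 0 (x(p) = 0/p = 0)
(x(-1002) - 750687) - 2431890 = (0 - 750687) - 2431890 = -750687 - 2431890 = -3182577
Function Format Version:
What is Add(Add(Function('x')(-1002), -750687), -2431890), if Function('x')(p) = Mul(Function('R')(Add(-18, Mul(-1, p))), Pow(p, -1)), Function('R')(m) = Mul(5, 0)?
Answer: -3182577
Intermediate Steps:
Function('R')(m) = 0
Function('x')(p) = 0 (Function('x')(p) = Mul(0, Pow(p, -1)) = 0)
Add(Add(Function('x')(-1002), -750687), -2431890) = Add(Add(0, -750687), -2431890) = Add(-750687, -2431890) = -3182577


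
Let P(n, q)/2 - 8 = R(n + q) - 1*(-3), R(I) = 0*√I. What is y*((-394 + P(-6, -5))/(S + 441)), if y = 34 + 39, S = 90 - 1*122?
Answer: -27156/409 ≈ -66.396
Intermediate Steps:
R(I) = 0
S = -32 (S = 90 - 122 = -32)
P(n, q) = 22 (P(n, q) = 16 + 2*(0 - 1*(-3)) = 16 + 2*(0 + 3) = 16 + 2*3 = 16 + 6 = 22)
y = 73
y*((-394 + P(-6, -5))/(S + 441)) = 73*((-394 + 22)/(-32 + 441)) = 73*(-372/409) = -27156/409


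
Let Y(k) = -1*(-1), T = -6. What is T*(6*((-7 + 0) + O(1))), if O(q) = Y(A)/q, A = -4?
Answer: 216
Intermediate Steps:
Y(k) = 1
O(q) = 1/q
T*(6*((-7 + 0) + O(1))) = -36*((-7 + 0) + 1/1) = -36*(-7 + 1) = -36*(-6) = -6*(-36) = 216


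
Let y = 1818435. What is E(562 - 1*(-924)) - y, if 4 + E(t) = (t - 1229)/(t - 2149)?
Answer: -1205625314/663 ≈ -1.8184e+6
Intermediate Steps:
E(t) = -4 + (-1229 + t)/(-2149 + t) (E(t) = -4 + (t - 1229)/(t - 2149) = -4 + (-1229 + t)/(-2149 + t))
E(562 - 1*(-924)) - y = (7367 - 3*(562 - 1*(-924)))/(-2149 + (562 - 1*(-924))) - 1*1818435 = (7367 - 3*(562 + 924))/(-2149 + (562 + 924)) - 1818435 = (7367 - 3*1486)/(-2149 + 1486) - 1818435 = (7367 - 4458)/(-663) - 1818435 = -1/663*2909 - 1818435 = -2909/663 - 1818435 = -1205625314/663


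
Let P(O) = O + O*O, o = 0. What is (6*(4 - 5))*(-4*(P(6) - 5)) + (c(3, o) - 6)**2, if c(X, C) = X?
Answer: 897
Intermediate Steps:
P(O) = O + O**2
(6*(4 - 5))*(-4*(P(6) - 5)) + (c(3, o) - 6)**2 = (6*(4 - 5))*(-4*(6*(1 + 6) - 5)) + (3 - 6)**2 = (6*(-1))*(-4*(6*7 - 5)) + (-3)**2 = -(-24)*(42 - 5) + 9 = -(-24)*37 + 9 = -6*(-148) + 9 = 888 + 9 = 897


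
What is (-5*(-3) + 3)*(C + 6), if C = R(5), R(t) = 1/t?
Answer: 558/5 ≈ 111.60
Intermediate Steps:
C = ⅕ (C = 1/5 = ⅕ ≈ 0.20000)
(-5*(-3) + 3)*(C + 6) = (-5*(-3) + 3)*(⅕ + 6) = (15 + 3)*(31/5) = 18*(31/5) = 558/5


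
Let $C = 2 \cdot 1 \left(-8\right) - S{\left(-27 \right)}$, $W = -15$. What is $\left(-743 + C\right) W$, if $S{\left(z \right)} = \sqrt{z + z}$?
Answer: $11385 + 45 i \sqrt{6} \approx 11385.0 + 110.23 i$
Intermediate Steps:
$S{\left(z \right)} = \sqrt{2} \sqrt{z}$ ($S{\left(z \right)} = \sqrt{2 z} = \sqrt{2} \sqrt{z}$)
$C = -16 - 3 i \sqrt{6}$ ($C = 2 \cdot 1 \left(-8\right) - \sqrt{2} \sqrt{-27} = 2 \left(-8\right) - \sqrt{2} \cdot 3 i \sqrt{3} = -16 - 3 i \sqrt{6} \approx -16.0 - 7.3485 i$)
$\left(-743 + C\right) W = \left(-743 - \left(16 + 3 i \sqrt{6}\right)\right) \left(-15\right) = \left(-759 - 3 i \sqrt{6}\right) \left(-15\right) = 11385 + 45 i \sqrt{6}$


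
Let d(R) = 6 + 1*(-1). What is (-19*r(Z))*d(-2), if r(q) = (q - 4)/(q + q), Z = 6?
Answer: -95/6 ≈ -15.833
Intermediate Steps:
d(R) = 5 (d(R) = 6 - 1 = 5)
r(q) = (-4 + q)/(2*q) (r(q) = (-4 + q)/((2*q)) = (-4 + q)*(1/(2*q)) = (-4 + q)/(2*q))
(-19*r(Z))*d(-2) = -19*(-4 + 6)/(2*6)*5 = -19*2/(2*6)*5 = -19*⅙*5 = -19/6*5 = -95/6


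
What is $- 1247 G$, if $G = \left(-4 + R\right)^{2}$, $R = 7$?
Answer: $-11223$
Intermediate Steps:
$G = 9$ ($G = \left(-4 + 7\right)^{2} = 3^{2} = 9$)
$- 1247 G = \left(-1247\right) 9 = -11223$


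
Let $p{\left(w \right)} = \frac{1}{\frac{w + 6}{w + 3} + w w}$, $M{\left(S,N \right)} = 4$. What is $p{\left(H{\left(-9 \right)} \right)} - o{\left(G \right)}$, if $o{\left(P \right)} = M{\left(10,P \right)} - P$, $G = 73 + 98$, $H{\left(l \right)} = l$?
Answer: $\frac{27223}{163} \approx 167.01$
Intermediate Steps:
$G = 171$
$p{\left(w \right)} = \frac{1}{w^{2} + \frac{6 + w}{3 + w}}$ ($p{\left(w \right)} = \frac{1}{\frac{6 + w}{3 + w} + w^{2}} = \frac{1}{w^{2} + \frac{6 + w}{3 + w}}$)
$o{\left(P \right)} = 4 - P$
$p{\left(H{\left(-9 \right)} \right)} - o{\left(G \right)} = \frac{3 - 9}{6 - 9 + \left(-9\right)^{3} + 3 \left(-9\right)^{2}} - \left(4 - 171\right) = \frac{1}{6 - 9 - 729 + 3 \cdot 81} \left(-6\right) - \left(4 - 171\right) = \frac{1}{6 - 9 - 729 + 243} \left(-6\right) - -167 = \frac{1}{-489} \left(-6\right) + 167 = \left(- \frac{1}{489}\right) \left(-6\right) + 167 = \frac{2}{163} + 167 = \frac{27223}{163}$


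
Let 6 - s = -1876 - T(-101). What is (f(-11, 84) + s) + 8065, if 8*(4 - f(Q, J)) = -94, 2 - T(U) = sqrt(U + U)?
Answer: 39859/4 - I*sqrt(202) ≈ 9964.8 - 14.213*I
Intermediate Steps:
T(U) = 2 - sqrt(2)*sqrt(U) (T(U) = 2 - sqrt(U + U) = 2 - sqrt(2*U) = 2 - sqrt(2)*sqrt(U))
f(Q, J) = 63/4 (f(Q, J) = 4 - 1/8*(-94) = 4 + 47/4 = 63/4)
s = 1884 - I*sqrt(202) (s = 6 - (-1876 - (2 - sqrt(2)*sqrt(-101))) = 6 - (-1876 - (2 - sqrt(2)*I*sqrt(101))) = 6 - (-1876 - (2 - I*sqrt(202))) = 6 - (-1876 + (-2 + I*sqrt(202))) = 6 - (-1878 + I*sqrt(202)) = 6 + (1878 - I*sqrt(202)) = 1884 - I*sqrt(202) ≈ 1884.0 - 14.213*I)
(f(-11, 84) + s) + 8065 = (63/4 + (1884 - I*sqrt(202))) + 8065 = (7599/4 - I*sqrt(202)) + 8065 = 39859/4 - I*sqrt(202)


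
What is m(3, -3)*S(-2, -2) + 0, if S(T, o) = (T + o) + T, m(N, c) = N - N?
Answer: 0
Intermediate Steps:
m(N, c) = 0
S(T, o) = o + 2*T
m(3, -3)*S(-2, -2) + 0 = 0*(-2 + 2*(-2)) + 0 = 0*(-2 - 4) + 0 = 0*(-6) + 0 = 0 + 0 = 0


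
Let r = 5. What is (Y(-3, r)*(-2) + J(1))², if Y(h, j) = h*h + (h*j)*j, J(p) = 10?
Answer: 20164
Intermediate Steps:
Y(h, j) = h² + h*j²
(Y(-3, r)*(-2) + J(1))² = (-3*(-3 + 5²)*(-2) + 10)² = (-3*(-3 + 25)*(-2) + 10)² = (-3*22*(-2) + 10)² = (-66*(-2) + 10)² = (132 + 10)² = 142² = 20164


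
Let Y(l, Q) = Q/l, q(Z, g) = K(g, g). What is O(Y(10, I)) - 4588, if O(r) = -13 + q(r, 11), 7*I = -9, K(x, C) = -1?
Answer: -4602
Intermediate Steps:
q(Z, g) = -1
I = -9/7 (I = (⅐)*(-9) = -9/7 ≈ -1.2857)
O(r) = -14 (O(r) = -13 - 1 = -14)
O(Y(10, I)) - 4588 = -14 - 4588 = -4602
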